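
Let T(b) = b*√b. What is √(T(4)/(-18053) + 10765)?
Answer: 3*√389825523829/18053 ≈ 103.75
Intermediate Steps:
T(b) = b^(3/2)
√(T(4)/(-18053) + 10765) = √(4^(3/2)/(-18053) + 10765) = √(8*(-1/18053) + 10765) = √(-8/18053 + 10765) = √(194340537/18053) = 3*√389825523829/18053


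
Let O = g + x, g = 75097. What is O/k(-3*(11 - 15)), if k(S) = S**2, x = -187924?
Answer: -37609/48 ≈ -783.52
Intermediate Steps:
O = -112827 (O = 75097 - 187924 = -112827)
O/k(-3*(11 - 15)) = -112827*1/(9*(11 - 15)**2) = -112827/((-3*(-4))**2) = -112827/(12**2) = -112827/144 = -112827*1/144 = -37609/48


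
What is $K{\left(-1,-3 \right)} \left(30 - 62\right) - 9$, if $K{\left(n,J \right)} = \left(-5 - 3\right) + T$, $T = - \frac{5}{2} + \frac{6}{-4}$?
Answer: $375$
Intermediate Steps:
$T = -4$ ($T = \left(-5\right) \frac{1}{2} + 6 \left(- \frac{1}{4}\right) = - \frac{5}{2} - \frac{3}{2} = -4$)
$K{\left(n,J \right)} = -12$ ($K{\left(n,J \right)} = \left(-5 - 3\right) - 4 = -8 - 4 = -12$)
$K{\left(-1,-3 \right)} \left(30 - 62\right) - 9 = - 12 \left(30 - 62\right) - 9 = \left(-12\right) \left(-32\right) - 9 = 384 - 9 = 375$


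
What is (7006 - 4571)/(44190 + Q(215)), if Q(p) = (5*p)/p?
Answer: 487/8839 ≈ 0.055097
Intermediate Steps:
Q(p) = 5
(7006 - 4571)/(44190 + Q(215)) = (7006 - 4571)/(44190 + 5) = 2435/44195 = 2435*(1/44195) = 487/8839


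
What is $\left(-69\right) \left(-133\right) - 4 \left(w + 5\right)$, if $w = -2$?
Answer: $9165$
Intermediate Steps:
$\left(-69\right) \left(-133\right) - 4 \left(w + 5\right) = \left(-69\right) \left(-133\right) - 4 \left(-2 + 5\right) = 9177 - 12 = 9165$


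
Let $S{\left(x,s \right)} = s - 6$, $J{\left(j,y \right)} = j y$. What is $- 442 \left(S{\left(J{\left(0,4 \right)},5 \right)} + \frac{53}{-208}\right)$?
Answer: $\frac{4437}{8} \approx 554.63$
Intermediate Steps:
$S{\left(x,s \right)} = -6 + s$
$- 442 \left(S{\left(J{\left(0,4 \right)},5 \right)} + \frac{53}{-208}\right) = - 442 \left(\left(-6 + 5\right) + \frac{53}{-208}\right) = - 442 \left(-1 + 53 \left(- \frac{1}{208}\right)\right) = - 442 \left(-1 - \frac{53}{208}\right) = \left(-442\right) \left(- \frac{261}{208}\right) = \frac{4437}{8}$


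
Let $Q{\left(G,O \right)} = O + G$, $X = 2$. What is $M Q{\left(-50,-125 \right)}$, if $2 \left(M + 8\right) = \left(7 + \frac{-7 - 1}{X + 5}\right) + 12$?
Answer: $- \frac{325}{2} \approx -162.5$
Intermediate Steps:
$Q{\left(G,O \right)} = G + O$
$M = \frac{13}{14}$ ($M = -8 + \frac{\left(7 + \frac{-7 - 1}{2 + 5}\right) + 12}{2} = -8 + \frac{\left(7 - \frac{8}{7}\right) + 12}{2} = -8 + \frac{\frac{41}{7} + 12}{2} = -8 + \frac{1}{2} \cdot \frac{125}{7} = -8 + \frac{125}{14} = \frac{13}{14} \approx 0.92857$)
$M Q{\left(-50,-125 \right)} = \frac{13 \left(-50 - 125\right)}{14} = \frac{13}{14} \left(-175\right) = - \frac{325}{2}$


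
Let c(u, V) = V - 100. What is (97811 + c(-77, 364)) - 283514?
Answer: -185439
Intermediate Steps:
c(u, V) = -100 + V
(97811 + c(-77, 364)) - 283514 = (97811 + (-100 + 364)) - 283514 = (97811 + 264) - 283514 = 98075 - 283514 = -185439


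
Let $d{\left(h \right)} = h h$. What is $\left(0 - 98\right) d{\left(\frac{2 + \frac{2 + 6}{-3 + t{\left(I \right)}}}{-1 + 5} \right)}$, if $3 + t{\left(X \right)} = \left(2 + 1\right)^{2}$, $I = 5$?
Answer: $- \frac{2401}{18} \approx -133.39$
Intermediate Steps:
$t{\left(X \right)} = 6$ ($t{\left(X \right)} = -3 + \left(2 + 1\right)^{2} = -3 + 3^{2} = -3 + 9 = 6$)
$d{\left(h \right)} = h^{2}$
$\left(0 - 98\right) d{\left(\frac{2 + \frac{2 + 6}{-3 + t{\left(I \right)}}}{-1 + 5} \right)} = \left(0 - 98\right) \left(\frac{2 + \frac{2 + 6}{-3 + 6}}{-1 + 5}\right)^{2} = - 98 \left(\frac{2 + \frac{8}{3}}{4}\right)^{2} = - 98 \left(\left(2 + 8 \cdot \frac{1}{3}\right) \frac{1}{4}\right)^{2} = - 98 \left(\left(2 + \frac{8}{3}\right) \frac{1}{4}\right)^{2} = - 98 \left(\frac{14}{3} \cdot \frac{1}{4}\right)^{2} = - 98 \left(\frac{7}{6}\right)^{2} = \left(-98\right) \frac{49}{36} = - \frac{2401}{18}$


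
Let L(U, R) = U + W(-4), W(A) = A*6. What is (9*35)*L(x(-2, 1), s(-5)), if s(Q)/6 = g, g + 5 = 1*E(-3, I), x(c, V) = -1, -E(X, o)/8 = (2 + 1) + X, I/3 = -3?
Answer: -7875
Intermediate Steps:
I = -9 (I = 3*(-3) = -9)
E(X, o) = -24 - 8*X (E(X, o) = -8*((2 + 1) + X) = -8*(3 + X) = -24 - 8*X)
W(A) = 6*A
g = -5 (g = -5 + 1*(-24 - 8*(-3)) = -5 + 1*(-24 + 24) = -5 + 1*0 = -5 + 0 = -5)
s(Q) = -30 (s(Q) = 6*(-5) = -30)
L(U, R) = -24 + U (L(U, R) = U + 6*(-4) = U - 24 = -24 + U)
(9*35)*L(x(-2, 1), s(-5)) = (9*35)*(-24 - 1) = 315*(-25) = -7875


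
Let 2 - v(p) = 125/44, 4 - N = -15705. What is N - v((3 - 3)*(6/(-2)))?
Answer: 691233/44 ≈ 15710.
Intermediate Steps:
N = 15709 (N = 4 - 1*(-15705) = 4 + 15705 = 15709)
v(p) = -37/44 (v(p) = 2 - 125/44 = -37/44)
N - v((3 - 3)*(6/(-2))) = 15709 - 1*(-37/44) = 15709 + 37/44 = 691233/44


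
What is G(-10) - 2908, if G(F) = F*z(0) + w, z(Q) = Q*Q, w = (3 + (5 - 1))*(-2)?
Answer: -2922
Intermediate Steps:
w = -14 (w = (3 + 4)*(-2) = 7*(-2) = -14)
z(Q) = Q²
G(F) = -14 (G(F) = F*0² - 14 = F*0 - 14 = 0 - 14 = -14)
G(-10) - 2908 = -14 - 2908 = -2922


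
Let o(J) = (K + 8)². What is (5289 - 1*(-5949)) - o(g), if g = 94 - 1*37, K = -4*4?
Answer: 11174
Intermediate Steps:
K = -16
g = 57 (g = 94 - 37 = 57)
o(J) = 64 (o(J) = (-16 + 8)² = (-8)² = 64)
(5289 - 1*(-5949)) - o(g) = (5289 - 1*(-5949)) - 1*64 = (5289 + 5949) - 64 = 11238 - 64 = 11174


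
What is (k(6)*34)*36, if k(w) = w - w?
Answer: 0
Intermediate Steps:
k(w) = 0
(k(6)*34)*36 = (0*34)*36 = 0*36 = 0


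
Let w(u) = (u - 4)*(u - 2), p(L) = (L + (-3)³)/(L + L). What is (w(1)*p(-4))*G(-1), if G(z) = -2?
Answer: -93/4 ≈ -23.250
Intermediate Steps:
p(L) = (-27 + L)/(2*L) (p(L) = (L - 27)/((2*L)) = (-27 + L)*(1/(2*L)) = (-27 + L)/(2*L))
w(u) = (-4 + u)*(-2 + u)
(w(1)*p(-4))*G(-1) = ((8 + 1² - 6*1)*((½)*(-27 - 4)/(-4)))*(-2) = ((8 + 1 - 6)*((½)*(-¼)*(-31)))*(-2) = (3*(31/8))*(-2) = (93/8)*(-2) = -93/4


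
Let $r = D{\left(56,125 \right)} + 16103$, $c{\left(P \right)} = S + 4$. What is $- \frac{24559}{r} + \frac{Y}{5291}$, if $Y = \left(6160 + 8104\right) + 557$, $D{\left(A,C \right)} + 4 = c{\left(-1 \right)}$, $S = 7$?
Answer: $\frac{108824641}{85238010} \approx 1.2767$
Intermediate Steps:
$c{\left(P \right)} = 11$ ($c{\left(P \right)} = 7 + 4 = 11$)
$D{\left(A,C \right)} = 7$ ($D{\left(A,C \right)} = -4 + 11 = 7$)
$r = 16110$ ($r = 7 + 16103 = 16110$)
$Y = 14821$ ($Y = 14264 + 557 = 14821$)
$- \frac{24559}{r} + \frac{Y}{5291} = - \frac{24559}{16110} + \frac{14821}{5291} = \frac{108824641}{85238010}$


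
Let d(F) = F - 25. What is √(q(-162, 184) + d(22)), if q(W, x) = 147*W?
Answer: I*√23817 ≈ 154.33*I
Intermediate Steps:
d(F) = -25 + F
√(q(-162, 184) + d(22)) = √(147*(-162) + (-25 + 22)) = √(-23814 - 3) = √(-23817) = I*√23817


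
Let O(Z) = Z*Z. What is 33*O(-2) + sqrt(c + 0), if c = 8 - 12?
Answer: 132 + 2*I ≈ 132.0 + 2.0*I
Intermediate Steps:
c = -4
O(Z) = Z**2
33*O(-2) + sqrt(c + 0) = 33*(-2)**2 + sqrt(-4 + 0) = 33*4 + sqrt(-4) = 132 + 2*I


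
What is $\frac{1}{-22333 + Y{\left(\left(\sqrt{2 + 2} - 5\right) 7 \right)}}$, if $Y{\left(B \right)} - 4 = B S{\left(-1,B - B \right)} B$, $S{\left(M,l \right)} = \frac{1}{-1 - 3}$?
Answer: $- \frac{4}{89757} \approx -4.4565 \cdot 10^{-5}$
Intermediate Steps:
$S{\left(M,l \right)} = - \frac{1}{4}$ ($S{\left(M,l \right)} = \frac{1}{-4} = - \frac{1}{4}$)
$Y{\left(B \right)} = 4 - \frac{B^{2}}{4}$ ($Y{\left(B \right)} = 4 + B \left(- \frac{1}{4}\right) B = 4 + - \frac{B}{4} B = 4 - \frac{B^{2}}{4}$)
$\frac{1}{-22333 + Y{\left(\left(\sqrt{2 + 2} - 5\right) 7 \right)}} = \frac{1}{-22333 + \left(4 - \frac{\left(\left(\sqrt{2 + 2} - 5\right) 7\right)^{2}}{4}\right)} = \frac{1}{-22333 + \left(4 - \frac{\left(\left(\sqrt{4} - 5\right) 7\right)^{2}}{4}\right)} = \frac{1}{-22333 + \left(4 - \frac{\left(\left(2 - 5\right) 7\right)^{2}}{4}\right)} = \frac{1}{-22333 + \left(4 - \frac{\left(\left(-3\right) 7\right)^{2}}{4}\right)} = \frac{1}{-22333 + \left(4 - \frac{\left(-21\right)^{2}}{4}\right)} = \frac{1}{-22333 + \left(4 - \frac{441}{4}\right)} = \frac{1}{-22333 - \frac{425}{4}} = \frac{1}{- \frac{89757}{4}} = - \frac{4}{89757}$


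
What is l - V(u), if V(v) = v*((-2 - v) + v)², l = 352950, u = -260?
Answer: 353990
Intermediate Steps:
V(v) = 4*v (V(v) = v*(-2)² = v*4 = 4*v)
l - V(u) = 352950 - 4*(-260) = 352950 - 1*(-1040) = 352950 + 1040 = 353990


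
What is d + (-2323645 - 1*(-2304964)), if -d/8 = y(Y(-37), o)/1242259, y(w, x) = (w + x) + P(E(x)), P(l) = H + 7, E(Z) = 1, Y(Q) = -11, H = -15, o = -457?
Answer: -23206636571/1242259 ≈ -18681.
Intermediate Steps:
P(l) = -8 (P(l) = -15 + 7 = -8)
y(w, x) = -8 + w + x (y(w, x) = (w + x) - 8 = -8 + w + x)
d = 3808/1242259 (d = -8*(-8 - 11 - 457)/1242259 = -(-3808)/1242259 = -8*(-476/1242259) = 3808/1242259 ≈ 0.0030654)
d + (-2323645 - 1*(-2304964)) = 3808/1242259 + (-2323645 - 1*(-2304964)) = 3808/1242259 + (-2323645 + 2304964) = 3808/1242259 - 18681 = -23206636571/1242259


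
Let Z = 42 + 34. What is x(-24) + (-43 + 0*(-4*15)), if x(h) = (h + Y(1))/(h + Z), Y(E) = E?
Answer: -2259/52 ≈ -43.442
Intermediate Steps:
Z = 76
x(h) = (1 + h)/(76 + h) (x(h) = (h + 1)/(h + 76) = (1 + h)/(76 + h))
x(-24) + (-43 + 0*(-4*15)) = (1 - 24)/(76 - 24) + (-43 + 0*(-4*15)) = -23/52 + (-43 + 0*(-60)) = (1/52)*(-23) + (-43 + 0) = -23/52 - 43 = -2259/52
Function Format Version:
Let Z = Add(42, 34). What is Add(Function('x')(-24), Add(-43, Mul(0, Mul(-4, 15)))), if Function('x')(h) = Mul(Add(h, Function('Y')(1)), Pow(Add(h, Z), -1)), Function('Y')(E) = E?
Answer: Rational(-2259, 52) ≈ -43.442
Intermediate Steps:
Z = 76
Function('x')(h) = Mul(Pow(Add(76, h), -1), Add(1, h)) (Function('x')(h) = Mul(Add(h, 1), Pow(Add(h, 76), -1)) = Mul(Add(1, h), Pow(Add(76, h), -1)) = Mul(Pow(Add(76, h), -1), Add(1, h)))
Add(Function('x')(-24), Add(-43, Mul(0, Mul(-4, 15)))) = Add(Mul(Pow(Add(76, -24), -1), Add(1, -24)), Add(-43, Mul(0, Mul(-4, 15)))) = Add(Mul(Pow(52, -1), -23), Add(-43, Mul(0, -60))) = Add(Mul(Rational(1, 52), -23), Add(-43, 0)) = Add(Rational(-23, 52), -43) = Rational(-2259, 52)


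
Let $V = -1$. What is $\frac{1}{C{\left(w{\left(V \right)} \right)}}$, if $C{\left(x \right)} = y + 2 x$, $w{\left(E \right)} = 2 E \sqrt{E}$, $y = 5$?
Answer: $\frac{5}{41} + \frac{4 i}{41} \approx 0.12195 + 0.097561 i$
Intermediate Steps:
$w{\left(E \right)} = 2 E^{\frac{3}{2}}$
$C{\left(x \right)} = 5 + 2 x$
$\frac{1}{C{\left(w{\left(V \right)} \right)}} = \frac{1}{5 + 2 \cdot 2 \left(-1\right)^{\frac{3}{2}}} = \frac{1}{5 + 2 \cdot 2 \left(- i\right)} = \frac{1}{5 + 2 \left(- 2 i\right)} = \frac{1}{5 - 4 i} = \frac{5 + 4 i}{41}$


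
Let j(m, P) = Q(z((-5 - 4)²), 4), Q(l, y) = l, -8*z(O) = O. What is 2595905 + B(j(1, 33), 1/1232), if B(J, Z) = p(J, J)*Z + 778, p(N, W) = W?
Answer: 25592907567/9856 ≈ 2.5967e+6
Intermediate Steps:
z(O) = -O/8
j(m, P) = -81/8 (j(m, P) = -(-5 - 4)²/8 = -⅛*(-9)² = -⅛*81 = -81/8)
B(J, Z) = 778 + J*Z (B(J, Z) = J*Z + 778 = 778 + J*Z)
2595905 + B(j(1, 33), 1/1232) = 2595905 + (778 - 81/8/1232) = 2595905 + (778 - 81/8*1/1232) = 2595905 + (778 - 81/9856) = 2595905 + 7667887/9856 = 25592907567/9856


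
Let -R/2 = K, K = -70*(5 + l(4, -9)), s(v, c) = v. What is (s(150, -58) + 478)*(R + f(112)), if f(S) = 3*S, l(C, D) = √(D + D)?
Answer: 650608 + 263760*I*√2 ≈ 6.5061e+5 + 3.7301e+5*I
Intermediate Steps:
l(C, D) = √2*√D (l(C, D) = √(2*D) = √2*√D)
K = -350 - 210*I*√2 (K = -70*(5 + √2*√(-9)) = -70*(5 + √2*(3*I)) = -70*(5 + 3*I*√2) = -350 - 210*I*√2 ≈ -350.0 - 296.98*I)
R = 700 + 420*I*√2 (R = -2*(-350 - 210*I*√2) = 700 + 420*I*√2 ≈ 700.0 + 593.97*I)
(s(150, -58) + 478)*(R + f(112)) = (150 + 478)*((700 + 420*I*√2) + 3*112) = 628*((700 + 420*I*√2) + 336) = 628*(1036 + 420*I*√2) = 650608 + 263760*I*√2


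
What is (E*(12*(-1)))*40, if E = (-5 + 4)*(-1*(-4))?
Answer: 1920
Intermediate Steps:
E = -4 (E = -1*4 = -4)
(E*(12*(-1)))*40 = -48*(-1)*40 = -4*(-12)*40 = 48*40 = 1920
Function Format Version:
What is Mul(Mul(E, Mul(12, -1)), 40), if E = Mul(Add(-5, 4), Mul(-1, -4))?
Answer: 1920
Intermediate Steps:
E = -4 (E = Mul(-1, 4) = -4)
Mul(Mul(E, Mul(12, -1)), 40) = Mul(Mul(-4, Mul(12, -1)), 40) = Mul(Mul(-4, -12), 40) = Mul(48, 40) = 1920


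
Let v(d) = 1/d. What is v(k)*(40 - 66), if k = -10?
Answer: 13/5 ≈ 2.6000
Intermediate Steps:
v(k)*(40 - 66) = (40 - 66)/(-10) = -⅒*(-26) = 13/5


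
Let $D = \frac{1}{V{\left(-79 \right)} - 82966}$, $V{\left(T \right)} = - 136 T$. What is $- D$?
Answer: $\frac{1}{72222} \approx 1.3846 \cdot 10^{-5}$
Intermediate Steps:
$D = - \frac{1}{72222}$ ($D = \frac{1}{\left(-136\right) \left(-79\right) - 82966} = \frac{1}{10744 - 82966} = \frac{1}{-72222} = - \frac{1}{72222} \approx -1.3846 \cdot 10^{-5}$)
$- D = \left(-1\right) \left(- \frac{1}{72222}\right) = \frac{1}{72222}$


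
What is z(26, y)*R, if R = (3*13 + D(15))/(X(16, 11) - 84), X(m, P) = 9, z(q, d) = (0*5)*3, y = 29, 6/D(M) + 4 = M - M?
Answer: 0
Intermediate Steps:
D(M) = -3/2 (D(M) = 6/(-4 + (M - M)) = 6/(-4 + 0) = 6/(-4) = 6*(-¼) = -3/2)
z(q, d) = 0 (z(q, d) = 0*3 = 0)
R = -½ (R = (3*13 - 3/2)/(9 - 84) = (39 - 3/2)/(-75) = (75/2)*(-1/75) = -½ ≈ -0.50000)
z(26, y)*R = 0*(-½) = 0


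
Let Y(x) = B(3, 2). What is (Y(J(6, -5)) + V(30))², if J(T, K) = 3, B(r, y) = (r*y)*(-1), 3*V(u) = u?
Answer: 16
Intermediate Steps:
V(u) = u/3
B(r, y) = -r*y
Y(x) = -6 (Y(x) = -1*3*2 = -6)
(Y(J(6, -5)) + V(30))² = (-6 + (⅓)*30)² = (-6 + 10)² = 4² = 16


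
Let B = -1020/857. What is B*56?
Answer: -57120/857 ≈ -66.651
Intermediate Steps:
B = -1020/857 (B = -1020*1/857 = -1020/857 ≈ -1.1902)
B*56 = -1020/857*56 = -57120/857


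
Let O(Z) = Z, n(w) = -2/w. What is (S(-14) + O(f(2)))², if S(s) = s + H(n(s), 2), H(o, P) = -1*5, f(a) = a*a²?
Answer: 121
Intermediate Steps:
f(a) = a³
H(o, P) = -5
S(s) = -5 + s (S(s) = s - 5 = -5 + s)
(S(-14) + O(f(2)))² = ((-5 - 14) + 2³)² = (-19 + 8)² = (-11)² = 121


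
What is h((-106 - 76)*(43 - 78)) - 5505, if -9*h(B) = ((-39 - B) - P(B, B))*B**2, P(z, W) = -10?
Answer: 28850170395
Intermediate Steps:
h(B) = -B**2*(-29 - B)/9 (h(B) = -((-39 - B) - 1*(-10))*B**2/9 = -((-39 - B) + 10)*B**2/9 = -(-29 - B)*B**2/9 = -B**2*(-29 - B)/9)
h((-106 - 76)*(43 - 78)) - 5505 = ((-106 - 76)*(43 - 78))**2*(29 + (-106 - 76)*(43 - 78))/9 - 5505 = (-182*(-35))**2*(29 - 182*(-35))/9 - 5505 = (1/9)*6370**2*(29 + 6370) - 5505 = (1/9)*40576900*6399 - 5505 = 28850175900 - 5505 = 28850170395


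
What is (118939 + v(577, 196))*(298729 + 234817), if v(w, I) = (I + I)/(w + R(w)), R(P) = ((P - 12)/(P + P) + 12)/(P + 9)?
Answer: 24762467093991864302/390207201 ≈ 6.3460e+10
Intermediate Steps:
R(P) = (12 + (-12 + P)/(2*P))/(9 + P) (R(P) = ((-12 + P)/((2*P)) + 12)/(9 + P) = ((-12 + P)*(1/(2*P)) + 12)/(9 + P) = ((-12 + P)/(2*P) + 12)/(9 + P) = (12 + (-12 + P)/(2*P))/(9 + P))
v(w, I) = 2*I/(w + (-12 + 25*w)/(2*w*(9 + w))) (v(w, I) = (I + I)/(w + (-12 + 25*w)/(2*w*(9 + w))) = (2*I)/(w + (-12 + 25*w)/(2*w*(9 + w))) = 2*I/(w + (-12 + 25*w)/(2*w*(9 + w))))
(118939 + v(577, 196))*(298729 + 234817) = (118939 + 4*196*577*(9 + 577)/(-12 + 25*577 + 2*577²*(9 + 577)))*(298729 + 234817) = (118939 + 4*196*577*586/(-12 + 14425 + 2*332929*586))*533546 = (118939 + 4*196*577*586/(-12 + 14425 + 390192788))*533546 = (118939 + 4*196*577*586/390207201)*533546 = (118939 + 4*196*577*(1/390207201)*586)*533546 = (118939 + 265087648/390207201)*533546 = (46411119367387/390207201)*533546 = 24762467093991864302/390207201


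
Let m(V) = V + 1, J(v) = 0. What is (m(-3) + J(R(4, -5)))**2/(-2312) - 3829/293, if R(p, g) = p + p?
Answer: -2213455/169354 ≈ -13.070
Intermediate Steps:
R(p, g) = 2*p
m(V) = 1 + V
(m(-3) + J(R(4, -5)))**2/(-2312) - 3829/293 = ((1 - 3) + 0)**2/(-2312) - 3829/293 = (-2 + 0)**2*(-1/2312) - 3829*1/293 = (-2)**2*(-1/2312) - 3829/293 = 4*(-1/2312) - 3829/293 = -1/578 - 3829/293 = -2213455/169354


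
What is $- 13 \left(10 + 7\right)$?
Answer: $-221$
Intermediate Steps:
$- 13 \left(10 + 7\right) = \left(-13\right) 17 = -221$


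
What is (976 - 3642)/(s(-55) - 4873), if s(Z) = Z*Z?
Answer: 1333/924 ≈ 1.4426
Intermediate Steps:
s(Z) = Z²
(976 - 3642)/(s(-55) - 4873) = (976 - 3642)/((-55)² - 4873) = -2666/(3025 - 4873) = -2666/(-1848) = -2666*(-1/1848) = 1333/924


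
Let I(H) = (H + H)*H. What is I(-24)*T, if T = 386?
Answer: 444672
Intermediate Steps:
I(H) = 2*H² (I(H) = (2*H)*H = 2*H²)
I(-24)*T = (2*(-24)²)*386 = (2*576)*386 = 1152*386 = 444672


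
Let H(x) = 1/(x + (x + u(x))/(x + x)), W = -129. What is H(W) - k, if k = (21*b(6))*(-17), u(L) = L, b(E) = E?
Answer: 274175/128 ≈ 2142.0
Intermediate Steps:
k = -2142 (k = (21*6)*(-17) = 126*(-17) = -2142)
H(x) = 1/(1 + x) (H(x) = 1/(x + (x + x)/(x + x)) = 1/(x + (2*x)/((2*x))) = 1/(x + (2*x)*(1/(2*x))) = 1/(x + 1) = 1/(1 + x))
H(W) - k = 1/(1 - 129) - 1*(-2142) = 1/(-128) + 2142 = -1/128 + 2142 = 274175/128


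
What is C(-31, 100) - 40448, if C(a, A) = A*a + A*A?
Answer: -33548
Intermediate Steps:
C(a, A) = A² + A*a (C(a, A) = A*a + A² = A² + A*a)
C(-31, 100) - 40448 = 100*(100 - 31) - 40448 = 100*69 - 40448 = 6900 - 40448 = -33548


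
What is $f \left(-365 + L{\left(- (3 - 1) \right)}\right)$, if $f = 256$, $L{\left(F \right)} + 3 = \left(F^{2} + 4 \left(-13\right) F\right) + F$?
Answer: $-67072$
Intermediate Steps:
$L{\left(F \right)} = -3 + F^{2} - 51 F$ ($L{\left(F \right)} = -3 + \left(\left(F^{2} + 4 \left(-13\right) F\right) + F\right) = -3 + \left(\left(F^{2} - 52 F\right) + F\right) = -3 + \left(F^{2} - 51 F\right) = -3 + F^{2} - 51 F$)
$f \left(-365 + L{\left(- (3 - 1) \right)}\right) = 256 \left(-365 - \left(3 - \left(3 - 1\right)^{2} + 51 \left(-1\right) \left(3 - 1\right)\right)\right) = 256 \left(-365 - \left(3 - 4 + 51 \left(-1\right) 2\right)\right) = 256 \left(-365 - \left(-99 - 4\right)\right) = 256 \left(-365 + \left(-3 + 4 + 102\right)\right) = 256 \left(-365 + 103\right) = 256 \left(-262\right) = -67072$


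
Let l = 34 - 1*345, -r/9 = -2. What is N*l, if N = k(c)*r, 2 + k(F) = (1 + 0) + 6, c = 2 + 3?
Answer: -27990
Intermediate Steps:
c = 5
r = 18 (r = -9*(-2) = 18)
k(F) = 5 (k(F) = -2 + ((1 + 0) + 6) = -2 + (1 + 6) = -2 + 7 = 5)
l = -311 (l = 34 - 345 = -311)
N = 90 (N = 5*18 = 90)
N*l = 90*(-311) = -27990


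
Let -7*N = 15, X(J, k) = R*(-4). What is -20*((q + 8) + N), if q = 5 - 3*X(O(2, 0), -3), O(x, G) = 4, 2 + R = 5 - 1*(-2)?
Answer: -9920/7 ≈ -1417.1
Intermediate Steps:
R = 5 (R = -2 + (5 - 1*(-2)) = -2 + (5 + 2) = -2 + 7 = 5)
X(J, k) = -20 (X(J, k) = 5*(-4) = -20)
N = -15/7 (N = -1/7*15 = -15/7 ≈ -2.1429)
q = 65 (q = 5 - 3*(-20) = 5 + 60 = 65)
-20*((q + 8) + N) = -20*((65 + 8) - 15/7) = -20*(73 - 15/7) = -20*496/7 = -9920/7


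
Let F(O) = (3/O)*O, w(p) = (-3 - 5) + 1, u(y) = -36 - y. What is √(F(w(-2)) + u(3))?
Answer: 6*I ≈ 6.0*I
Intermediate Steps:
w(p) = -7 (w(p) = -8 + 1 = -7)
F(O) = 3
√(F(w(-2)) + u(3)) = √(3 + (-36 - 1*3)) = √(3 + (-36 - 3)) = √(3 - 39) = √(-36) = 6*I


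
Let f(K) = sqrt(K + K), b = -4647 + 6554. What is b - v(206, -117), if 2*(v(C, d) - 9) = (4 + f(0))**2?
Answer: 1890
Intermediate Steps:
b = 1907
f(K) = sqrt(2)*sqrt(K) (f(K) = sqrt(2*K) = sqrt(2)*sqrt(K))
v(C, d) = 17 (v(C, d) = 9 + (4 + sqrt(2)*sqrt(0))**2/2 = 9 + (4 + sqrt(2)*0)**2/2 = 9 + (4 + 0)**2/2 = 9 + (1/2)*4**2 = 9 + (1/2)*16 = 9 + 8 = 17)
b - v(206, -117) = 1907 - 1*17 = 1907 - 17 = 1890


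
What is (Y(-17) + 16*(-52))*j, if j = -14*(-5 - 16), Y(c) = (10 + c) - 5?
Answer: -248136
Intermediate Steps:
Y(c) = 5 + c
j = 294 (j = -14*(-21) = 294)
(Y(-17) + 16*(-52))*j = ((5 - 17) + 16*(-52))*294 = (-12 - 832)*294 = -844*294 = -248136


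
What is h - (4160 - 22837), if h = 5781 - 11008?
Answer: 13450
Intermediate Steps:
h = -5227
h - (4160 - 22837) = -5227 - (4160 - 22837) = -5227 - 1*(-18677) = -5227 + 18677 = 13450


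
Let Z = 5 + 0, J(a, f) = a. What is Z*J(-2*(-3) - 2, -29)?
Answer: 20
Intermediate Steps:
Z = 5
Z*J(-2*(-3) - 2, -29) = 5*(-2*(-3) - 2) = 5*(6 - 2) = 5*4 = 20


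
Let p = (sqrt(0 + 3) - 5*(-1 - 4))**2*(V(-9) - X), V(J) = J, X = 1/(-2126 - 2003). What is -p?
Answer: 23336480/4129 + 1858000*sqrt(3)/4129 ≈ 6431.3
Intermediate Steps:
X = -1/4129 (X = 1/(-4129) = -1/4129 ≈ -0.00024219)
p = -37160*(25 + sqrt(3))**2/4129 (p = (sqrt(0 + 3) - 5*(-1 - 4))**2*(-9 - 1*(-1/4129)) = (sqrt(3) - 5*(-5))**2*(-9 + 1/4129) = (sqrt(3) + 25)**2*(-37160/4129) = (25 + sqrt(3))**2*(-37160/4129) = -37160*(25 + sqrt(3))**2/4129 ≈ -6431.3)
-p = -(-23336480/4129 - 1858000*sqrt(3)/4129) = 23336480/4129 + 1858000*sqrt(3)/4129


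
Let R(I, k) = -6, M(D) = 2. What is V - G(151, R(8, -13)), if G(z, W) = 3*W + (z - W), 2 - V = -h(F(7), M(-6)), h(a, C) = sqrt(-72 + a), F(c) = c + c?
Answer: -137 + I*sqrt(58) ≈ -137.0 + 7.6158*I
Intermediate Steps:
F(c) = 2*c
V = 2 + I*sqrt(58) (V = 2 - (-1)*sqrt(-72 + 2*7) = 2 - (-1)*sqrt(-72 + 14) = 2 - (-1)*sqrt(-58) = 2 - (-1)*I*sqrt(58) = 2 + I*sqrt(58) ≈ 2.0 + 7.6158*I)
G(z, W) = z + 2*W
V - G(151, R(8, -13)) = (2 + I*sqrt(58)) - (151 + 2*(-6)) = (2 + I*sqrt(58)) - (151 - 12) = (2 + I*sqrt(58)) - 1*139 = (2 + I*sqrt(58)) - 139 = -137 + I*sqrt(58)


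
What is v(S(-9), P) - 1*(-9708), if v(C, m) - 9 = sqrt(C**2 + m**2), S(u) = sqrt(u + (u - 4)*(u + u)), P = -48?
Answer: 9717 + 3*sqrt(281) ≈ 9767.3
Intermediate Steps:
S(u) = sqrt(u + 2*u*(-4 + u)) (S(u) = sqrt(u + (-4 + u)*(2*u)) = sqrt(u + 2*u*(-4 + u)))
v(C, m) = 9 + sqrt(C**2 + m**2)
v(S(-9), P) - 1*(-9708) = (9 + sqrt((sqrt(-9*(-7 + 2*(-9))))**2 + (-48)**2)) - 1*(-9708) = (9 + sqrt((sqrt(-9*(-7 - 18)))**2 + 2304)) + 9708 = (9 + sqrt((sqrt(-9*(-25)))**2 + 2304)) + 9708 = (9 + sqrt((sqrt(225))**2 + 2304)) + 9708 = (9 + sqrt(15**2 + 2304)) + 9708 = (9 + sqrt(225 + 2304)) + 9708 = (9 + sqrt(2529)) + 9708 = (9 + 3*sqrt(281)) + 9708 = 9717 + 3*sqrt(281)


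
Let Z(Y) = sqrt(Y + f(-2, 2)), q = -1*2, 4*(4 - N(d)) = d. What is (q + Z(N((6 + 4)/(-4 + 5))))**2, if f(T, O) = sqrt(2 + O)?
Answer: (4 - sqrt(14))**2/4 ≈ 0.016685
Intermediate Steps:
N(d) = 4 - d/4
q = -2
Z(Y) = sqrt(2 + Y) (Z(Y) = sqrt(Y + sqrt(2 + 2)) = sqrt(Y + sqrt(4)) = sqrt(Y + 2) = sqrt(2 + Y))
(q + Z(N((6 + 4)/(-4 + 5))))**2 = (-2 + sqrt(2 + (4 - (6 + 4)/(4*(-4 + 5)))))**2 = (-2 + sqrt(2 + (4 - 5/(2*1))))**2 = (-2 + sqrt(2 + (4 - 5/2)))**2 = (-2 + sqrt(2 + 3/2))**2 = (-2 + sqrt(7/2))**2 = (-2 + sqrt(14)/2)**2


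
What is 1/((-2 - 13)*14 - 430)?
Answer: -1/640 ≈ -0.0015625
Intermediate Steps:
1/((-2 - 13)*14 - 430) = 1/(-15*14 - 430) = 1/(-210 - 430) = 1/(-640) = -1/640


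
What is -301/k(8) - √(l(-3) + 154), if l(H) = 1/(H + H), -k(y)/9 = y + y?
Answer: 301/144 - √5538/6 ≈ -10.313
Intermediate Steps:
k(y) = -18*y (k(y) = -9*(y + y) = -18*y)
l(H) = 1/(2*H)
-301/k(8) - √(l(-3) + 154) = -301/((-18*8)) - √((½)/(-3) + 154) = -301/(-144) - √((½)*(-⅓) + 154) = -301*(-1/144) - √(-⅙ + 154) = 301/144 - √(923/6) = 301/144 - √5538/6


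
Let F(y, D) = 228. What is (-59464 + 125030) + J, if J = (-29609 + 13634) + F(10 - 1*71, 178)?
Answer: 49819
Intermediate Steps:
J = -15747 (J = (-29609 + 13634) + 228 = -15975 + 228 = -15747)
(-59464 + 125030) + J = (-59464 + 125030) - 15747 = 65566 - 15747 = 49819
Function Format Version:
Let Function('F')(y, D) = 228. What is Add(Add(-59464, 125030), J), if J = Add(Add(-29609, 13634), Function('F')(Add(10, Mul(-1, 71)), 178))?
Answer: 49819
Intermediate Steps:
J = -15747 (J = Add(Add(-29609, 13634), 228) = Add(-15975, 228) = -15747)
Add(Add(-59464, 125030), J) = Add(Add(-59464, 125030), -15747) = Add(65566, -15747) = 49819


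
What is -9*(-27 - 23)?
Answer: 450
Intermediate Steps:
-9*(-27 - 23) = -9*(-50) = 450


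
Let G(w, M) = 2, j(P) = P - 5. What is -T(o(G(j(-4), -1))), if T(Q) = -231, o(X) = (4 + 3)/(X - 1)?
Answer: 231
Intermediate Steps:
j(P) = -5 + P
o(X) = 7/(-1 + X)
-T(o(G(j(-4), -1))) = -1*(-231) = 231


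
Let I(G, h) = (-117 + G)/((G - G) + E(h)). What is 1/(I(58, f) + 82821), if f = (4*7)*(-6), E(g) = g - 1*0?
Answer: 168/13913987 ≈ 1.2074e-5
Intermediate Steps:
E(g) = g (E(g) = g + 0 = g)
f = -168 (f = 28*(-6) = -168)
I(G, h) = (-117 + G)/h (I(G, h) = (-117 + G)/((G - G) + h) = (-117 + G)/(0 + h) = (-117 + G)/h)
1/(I(58, f) + 82821) = 1/((-117 + 58)/(-168) + 82821) = 1/(-1/168*(-59) + 82821) = 1/(59/168 + 82821) = 1/(13913987/168) = 168/13913987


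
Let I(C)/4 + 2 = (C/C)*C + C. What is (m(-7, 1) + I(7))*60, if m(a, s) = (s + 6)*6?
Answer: 5400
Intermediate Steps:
I(C) = -8 + 8*C (I(C) = -8 + 4*((C/C)*C + C) = -8 + 4*(1*C + C) = -8 + 4*(C + C) = -8 + 4*(2*C) = -8 + 8*C)
m(a, s) = 36 + 6*s (m(a, s) = (6 + s)*6 = 36 + 6*s)
(m(-7, 1) + I(7))*60 = ((36 + 6*1) + (-8 + 8*7))*60 = ((36 + 6) + (-8 + 56))*60 = (42 + 48)*60 = 90*60 = 5400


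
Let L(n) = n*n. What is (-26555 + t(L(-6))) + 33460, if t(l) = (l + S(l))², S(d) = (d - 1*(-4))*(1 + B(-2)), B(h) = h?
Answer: 6921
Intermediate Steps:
L(n) = n²
S(d) = -4 - d (S(d) = (d - 1*(-4))*(1 - 2) = (d + 4)*(-1) = (4 + d)*(-1) = -4 - d)
t(l) = 16 (t(l) = (l + (-4 - l))² = (-4)² = 16)
(-26555 + t(L(-6))) + 33460 = (-26555 + 16) + 33460 = -26539 + 33460 = 6921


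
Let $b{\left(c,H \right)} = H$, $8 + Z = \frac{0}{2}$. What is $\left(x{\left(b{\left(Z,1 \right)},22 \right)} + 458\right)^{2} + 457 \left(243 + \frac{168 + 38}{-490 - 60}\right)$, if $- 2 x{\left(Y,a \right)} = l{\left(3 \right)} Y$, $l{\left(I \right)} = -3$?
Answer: $\frac{354222091}{1100} \approx 3.2202 \cdot 10^{5}$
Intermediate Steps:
$Z = -8$ ($Z = -8 + \frac{0}{2} = -8 + 0 \cdot \frac{1}{2} = -8 + 0 = -8$)
$x{\left(Y,a \right)} = \frac{3 Y}{2}$ ($x{\left(Y,a \right)} = - \frac{\left(-3\right) Y}{2} = \frac{3 Y}{2}$)
$\left(x{\left(b{\left(Z,1 \right)},22 \right)} + 458\right)^{2} + 457 \left(243 + \frac{168 + 38}{-490 - 60}\right) = \left(\frac{3}{2} \cdot 1 + 458\right)^{2} + 457 \left(243 + \frac{168 + 38}{-490 - 60}\right) = \left(\frac{3}{2} + 458\right)^{2} + 457 \left(243 + \frac{206}{-550}\right) = \left(\frac{919}{2}\right)^{2} + 457 \left(243 + 206 \left(- \frac{1}{550}\right)\right) = \frac{844561}{4} + 457 \left(243 - \frac{103}{275}\right) = \frac{844561}{4} + 457 \cdot \frac{66722}{275} = \frac{844561}{4} + \frac{30491954}{275} = \frac{354222091}{1100}$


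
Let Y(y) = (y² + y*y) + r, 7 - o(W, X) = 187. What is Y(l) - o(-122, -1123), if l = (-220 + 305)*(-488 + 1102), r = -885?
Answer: 5447591495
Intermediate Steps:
o(W, X) = -180 (o(W, X) = 7 - 1*187 = 7 - 187 = -180)
l = 52190 (l = 85*614 = 52190)
Y(y) = -885 + 2*y² (Y(y) = (y² + y*y) - 885 = (y² + y²) - 885 = 2*y² - 885 = -885 + 2*y²)
Y(l) - o(-122, -1123) = (-885 + 2*52190²) - 1*(-180) = (-885 + 2*2723796100) + 180 = (-885 + 5447592200) + 180 = 5447591315 + 180 = 5447591495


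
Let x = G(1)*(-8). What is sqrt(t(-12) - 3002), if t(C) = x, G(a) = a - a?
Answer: I*sqrt(3002) ≈ 54.791*I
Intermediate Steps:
G(a) = 0
x = 0 (x = 0*(-8) = 0)
t(C) = 0
sqrt(t(-12) - 3002) = sqrt(0 - 3002) = sqrt(-3002) = I*sqrt(3002)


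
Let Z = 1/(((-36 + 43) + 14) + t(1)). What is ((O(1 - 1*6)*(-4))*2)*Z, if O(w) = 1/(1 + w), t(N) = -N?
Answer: ⅒ ≈ 0.10000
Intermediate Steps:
Z = 1/20 (Z = 1/(((-36 + 43) + 14) - 1*1) = 1/((7 + 14) - 1) = 1/(21 - 1) = 1/20 ≈ 0.050000)
((O(1 - 1*6)*(-4))*2)*Z = ((-4/(1 + (1 - 1*6)))*2)*(1/20) = ((-4/(1 + (1 - 6)))*2)*(1/20) = ((-4/(1 - 5))*2)*(1/20) = ((-4/(-4))*2)*(1/20) = (-¼*(-4)*2)*(1/20) = (1*2)*(1/20) = 2*(1/20) = ⅒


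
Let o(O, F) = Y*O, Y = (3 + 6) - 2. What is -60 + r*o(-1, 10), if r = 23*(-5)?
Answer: 745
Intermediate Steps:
Y = 7 (Y = 9 - 2 = 7)
o(O, F) = 7*O
r = -115
-60 + r*o(-1, 10) = -60 - 805*(-1) = -60 - 115*(-7) = -60 + 805 = 745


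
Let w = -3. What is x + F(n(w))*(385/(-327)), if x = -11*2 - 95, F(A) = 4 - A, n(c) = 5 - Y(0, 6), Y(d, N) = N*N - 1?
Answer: -51349/327 ≈ -157.03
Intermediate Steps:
Y(d, N) = -1 + N**2 (Y(d, N) = N**2 - 1 = -1 + N**2)
n(c) = -30 (n(c) = 5 - (-1 + 6**2) = 5 - (-1 + 36) = 5 - 1*35 = 5 - 35 = -30)
x = -117 (x = -22 - 95 = -117)
x + F(n(w))*(385/(-327)) = -117 + (4 - 1*(-30))*(385/(-327)) = -117 + (4 + 30)*(385*(-1/327)) = -117 + 34*(-385/327) = -117 - 13090/327 = -51349/327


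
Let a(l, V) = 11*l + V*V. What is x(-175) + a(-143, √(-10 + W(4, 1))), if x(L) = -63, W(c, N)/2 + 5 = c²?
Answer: -1624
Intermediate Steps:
W(c, N) = -10 + 2*c²
a(l, V) = V² + 11*l (a(l, V) = 11*l + V² = V² + 11*l)
x(-175) + a(-143, √(-10 + W(4, 1))) = -63 + ((√(-10 + (-10 + 2*4²)))² + 11*(-143)) = -63 + ((√(-10 + (-10 + 2*16)))² - 1573) = -63 + ((√(-10 + (-10 + 32)))² - 1573) = -63 + ((√(-10 + 22))² - 1573) = -63 + ((√12)² - 1573) = -63 + ((2*√3)² - 1573) = -63 + (12 - 1573) = -63 - 1561 = -1624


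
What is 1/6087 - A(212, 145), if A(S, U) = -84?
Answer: 511309/6087 ≈ 84.000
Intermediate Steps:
1/6087 - A(212, 145) = 1/6087 - 1*(-84) = 1/6087 + 84 = 511309/6087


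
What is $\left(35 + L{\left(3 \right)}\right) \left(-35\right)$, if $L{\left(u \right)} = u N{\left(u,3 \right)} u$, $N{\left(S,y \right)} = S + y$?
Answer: $-3115$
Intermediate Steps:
$L{\left(u \right)} = u^{2} \left(3 + u\right)$ ($L{\left(u \right)} = u \left(u + 3\right) u = u \left(3 + u\right) u = u^{2} \left(3 + u\right)$)
$\left(35 + L{\left(3 \right)}\right) \left(-35\right) = \left(35 + 3^{2} \left(3 + 3\right)\right) \left(-35\right) = \left(35 + 9 \cdot 6\right) \left(-35\right) = \left(35 + 54\right) \left(-35\right) = 89 \left(-35\right) = -3115$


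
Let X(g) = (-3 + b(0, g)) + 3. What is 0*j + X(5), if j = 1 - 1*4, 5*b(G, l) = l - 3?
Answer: ⅖ ≈ 0.40000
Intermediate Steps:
b(G, l) = -⅗ + l/5 (b(G, l) = (l - 3)/5 = (-3 + l)/5 = -⅗ + l/5)
j = -3 (j = 1 - 4 = -3)
X(g) = -⅗ + g/5 (X(g) = (-3 + (-⅗ + g/5)) + 3 = (-18/5 + g/5) + 3 = -⅗ + g/5)
0*j + X(5) = 0*(-3) + (-⅗ + (⅕)*5) = 0 + (-⅗ + 1) = 0 + ⅖ = ⅖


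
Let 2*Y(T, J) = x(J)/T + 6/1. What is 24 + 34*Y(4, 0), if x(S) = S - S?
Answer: 126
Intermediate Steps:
x(S) = 0
Y(T, J) = 3 (Y(T, J) = (0/T + 6/1)/2 = (0 + 6*1)/2 = (0 + 6)/2 = (1/2)*6 = 3)
24 + 34*Y(4, 0) = 24 + 34*3 = 24 + 102 = 126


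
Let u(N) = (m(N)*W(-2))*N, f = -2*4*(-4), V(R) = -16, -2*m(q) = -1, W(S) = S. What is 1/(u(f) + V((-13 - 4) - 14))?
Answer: -1/48 ≈ -0.020833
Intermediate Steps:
m(q) = ½ (m(q) = -½*(-1) = ½)
f = 32 (f = -8*(-4) = 32)
u(N) = -N (u(N) = ((½)*(-2))*N = -N)
1/(u(f) + V((-13 - 4) - 14)) = 1/(-1*32 - 16) = 1/(-32 - 16) = 1/(-48) = -1/48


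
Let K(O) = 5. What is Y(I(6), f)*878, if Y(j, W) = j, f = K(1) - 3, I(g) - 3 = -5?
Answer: -1756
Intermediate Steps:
I(g) = -2 (I(g) = 3 - 5 = -2)
f = 2 (f = 5 - 3 = 2)
Y(I(6), f)*878 = -2*878 = -1756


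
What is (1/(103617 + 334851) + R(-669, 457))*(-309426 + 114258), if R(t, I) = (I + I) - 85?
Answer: -5911800920872/36539 ≈ -1.6179e+8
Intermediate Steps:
R(t, I) = -85 + 2*I (R(t, I) = 2*I - 85 = -85 + 2*I)
(1/(103617 + 334851) + R(-669, 457))*(-309426 + 114258) = (1/(103617 + 334851) + (-85 + 2*457))*(-309426 + 114258) = (1/438468 + (-85 + 914))*(-195168) = (1/438468 + 829)*(-195168) = (363489973/438468)*(-195168) = -5911800920872/36539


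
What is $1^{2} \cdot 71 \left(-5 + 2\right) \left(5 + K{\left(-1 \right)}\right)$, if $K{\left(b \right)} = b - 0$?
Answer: $-852$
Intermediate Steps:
$K{\left(b \right)} = b$ ($K{\left(b \right)} = b + 0 = b$)
$1^{2} \cdot 71 \left(-5 + 2\right) \left(5 + K{\left(-1 \right)}\right) = 1^{2} \cdot 71 \left(-5 + 2\right) \left(5 - 1\right) = 1 \cdot 71 \left(\left(-3\right) 4\right) = 71 \left(-12\right) = -852$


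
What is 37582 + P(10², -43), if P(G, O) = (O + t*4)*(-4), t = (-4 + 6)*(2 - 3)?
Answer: 37786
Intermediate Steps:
t = -2 (t = 2*(-1) = -2)
P(G, O) = 32 - 4*O (P(G, O) = (O - 2*4)*(-4) = (O - 8)*(-4) = (-8 + O)*(-4) = 32 - 4*O)
37582 + P(10², -43) = 37582 + (32 - 4*(-43)) = 37582 + (32 + 172) = 37582 + 204 = 37786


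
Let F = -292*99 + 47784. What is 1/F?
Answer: 1/18876 ≈ 5.2977e-5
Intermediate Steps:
F = 18876 (F = -28908 + 47784 = 18876)
1/F = 1/18876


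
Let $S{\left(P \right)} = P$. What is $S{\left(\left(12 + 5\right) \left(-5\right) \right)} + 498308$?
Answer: $498223$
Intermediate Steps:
$S{\left(\left(12 + 5\right) \left(-5\right) \right)} + 498308 = \left(12 + 5\right) \left(-5\right) + 498308 = 17 \left(-5\right) + 498308 = -85 + 498308 = 498223$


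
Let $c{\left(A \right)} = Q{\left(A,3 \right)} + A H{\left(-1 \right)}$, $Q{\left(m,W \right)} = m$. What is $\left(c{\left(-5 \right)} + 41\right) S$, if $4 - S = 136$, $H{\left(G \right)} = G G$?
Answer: $-4092$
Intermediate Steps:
$H{\left(G \right)} = G^{2}$
$S = -132$ ($S = 4 - 136 = -132$)
$c{\left(A \right)} = 2 A$ ($c{\left(A \right)} = A + A \left(-1\right)^{2} = A + A 1 = A + A = 2 A$)
$\left(c{\left(-5 \right)} + 41\right) S = \left(2 \left(-5\right) + 41\right) \left(-132\right) = \left(-10 + 41\right) \left(-132\right) = 31 \left(-132\right) = -4092$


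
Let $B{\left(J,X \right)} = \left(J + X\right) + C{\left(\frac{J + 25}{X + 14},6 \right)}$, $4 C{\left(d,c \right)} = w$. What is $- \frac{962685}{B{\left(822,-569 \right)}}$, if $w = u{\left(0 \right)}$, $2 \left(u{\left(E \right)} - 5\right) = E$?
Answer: $- \frac{427860}{113} \approx -3786.4$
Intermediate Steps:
$u{\left(E \right)} = 5 + \frac{E}{2}$
$w = 5$ ($w = 5 + \frac{1}{2} \cdot 0 = 5 + 0 = 5$)
$C{\left(d,c \right)} = \frac{5}{4}$ ($C{\left(d,c \right)} = \frac{1}{4} \cdot 5 = \frac{5}{4}$)
$B{\left(J,X \right)} = \frac{5}{4} + J + X$ ($B{\left(J,X \right)} = \left(J + X\right) + \frac{5}{4} = \frac{5}{4} + J + X$)
$- \frac{962685}{B{\left(822,-569 \right)}} = - \frac{962685}{\frac{5}{4} + 822 - 569} = - \frac{962685}{\frac{1017}{4}} = \left(-962685\right) \frac{4}{1017} = - \frac{427860}{113}$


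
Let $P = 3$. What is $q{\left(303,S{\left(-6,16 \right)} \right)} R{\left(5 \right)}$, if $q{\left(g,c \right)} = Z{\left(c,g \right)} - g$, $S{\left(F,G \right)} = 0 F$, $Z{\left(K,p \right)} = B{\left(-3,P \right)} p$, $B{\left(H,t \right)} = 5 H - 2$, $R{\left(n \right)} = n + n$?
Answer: $-54540$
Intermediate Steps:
$R{\left(n \right)} = 2 n$
$B{\left(H,t \right)} = -2 + 5 H$
$Z{\left(K,p \right)} = - 17 p$ ($Z{\left(K,p \right)} = \left(-2 + 5 \left(-3\right)\right) p = \left(-2 - 15\right) p = - 17 p$)
$S{\left(F,G \right)} = 0$
$q{\left(g,c \right)} = - 18 g$ ($q{\left(g,c \right)} = - 17 g - g = - 18 g$)
$q{\left(303,S{\left(-6,16 \right)} \right)} R{\left(5 \right)} = \left(-18\right) 303 \cdot 2 \cdot 5 = \left(-5454\right) 10 = -54540$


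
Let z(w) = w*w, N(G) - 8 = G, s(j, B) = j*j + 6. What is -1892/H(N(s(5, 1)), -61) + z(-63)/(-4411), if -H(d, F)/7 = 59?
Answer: 6706415/1821743 ≈ 3.6813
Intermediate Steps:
s(j, B) = 6 + j² (s(j, B) = j² + 6 = 6 + j²)
N(G) = 8 + G
H(d, F) = -413 (H(d, F) = -7*59 = -413)
z(w) = w²
-1892/H(N(s(5, 1)), -61) + z(-63)/(-4411) = -1892/(-413) + (-63)²/(-4411) = -1892*(-1/413) + 3969*(-1/4411) = 1892/413 - 3969/4411 = 6706415/1821743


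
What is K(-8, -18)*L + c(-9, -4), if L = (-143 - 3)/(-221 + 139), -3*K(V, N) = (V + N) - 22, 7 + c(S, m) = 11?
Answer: 1332/41 ≈ 32.488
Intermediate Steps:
c(S, m) = 4 (c(S, m) = -7 + 11 = 4)
K(V, N) = 22/3 - N/3 - V/3 (K(V, N) = -((V + N) - 22)/3 = -((N + V) - 22)/3 = -(-22 + N + V)/3 = 22/3 - N/3 - V/3)
L = 73/41 (L = -146/(-82) = -146*(-1/82) = 73/41 ≈ 1.7805)
K(-8, -18)*L + c(-9, -4) = (22/3 - ⅓*(-18) - ⅓*(-8))*(73/41) + 4 = (22/3 + 6 + 8/3)*(73/41) + 4 = 16*(73/41) + 4 = 1168/41 + 4 = 1332/41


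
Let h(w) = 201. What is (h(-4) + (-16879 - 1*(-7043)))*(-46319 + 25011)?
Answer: 205302580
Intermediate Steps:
(h(-4) + (-16879 - 1*(-7043)))*(-46319 + 25011) = (201 + (-16879 - 1*(-7043)))*(-46319 + 25011) = (201 + (-16879 + 7043))*(-21308) = (201 - 9836)*(-21308) = -9635*(-21308) = 205302580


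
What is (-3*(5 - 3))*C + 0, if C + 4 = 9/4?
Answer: 21/2 ≈ 10.500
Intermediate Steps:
C = -7/4 (C = -4 + 9/4 = -7/4 ≈ -1.7500)
(-3*(5 - 3))*C + 0 = -3*(5 - 3)*(-7/4) + 0 = -3*2*(-7/4) + 0 = -6*(-7/4) + 0 = 21/2 + 0 = 21/2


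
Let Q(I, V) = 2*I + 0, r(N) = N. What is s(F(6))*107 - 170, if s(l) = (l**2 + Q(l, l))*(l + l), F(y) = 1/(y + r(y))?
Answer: -144205/864 ≈ -166.90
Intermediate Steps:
F(y) = 1/(2*y) (F(y) = 1/(y + y) = 1/(2*y))
Q(I, V) = 2*I
s(l) = 2*l*(l**2 + 2*l) (s(l) = (l**2 + 2*l)*(l + l) = (l**2 + 2*l)*(2*l) = 2*l*(l**2 + 2*l))
s(F(6))*107 - 170 = (2*((1/2)/6)**2*(2 + (1/2)/6))*107 - 170 = (2*((1/2)*(1/6))**2*(2 + (1/2)*(1/6)))*107 - 170 = (2*(1/12)**2*(2 + 1/12))*107 - 170 = (2*(1/144)*(25/12))*107 - 170 = (25/864)*107 - 170 = 2675/864 - 170 = -144205/864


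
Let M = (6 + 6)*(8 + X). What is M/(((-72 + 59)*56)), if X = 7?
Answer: -45/182 ≈ -0.24725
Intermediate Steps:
M = 180 (M = (6 + 6)*(8 + 7) = 12*15 = 180)
M/(((-72 + 59)*56)) = 180/((-72 + 59)*56) = 180/(-13*56) = 180/(-728) = -1/728*180 = -45/182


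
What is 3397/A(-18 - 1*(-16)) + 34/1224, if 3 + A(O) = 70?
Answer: 122359/2412 ≈ 50.729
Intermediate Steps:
A(O) = 67 (A(O) = -3 + 70 = 67)
3397/A(-18 - 1*(-16)) + 34/1224 = 3397/67 + 34/1224 = 3397*(1/67) + 34*(1/1224) = 3397/67 + 1/36 = 122359/2412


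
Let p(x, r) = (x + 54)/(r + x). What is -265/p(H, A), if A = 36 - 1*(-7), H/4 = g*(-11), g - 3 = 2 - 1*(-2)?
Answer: -70225/254 ≈ -276.48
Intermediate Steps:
g = 7 (g = 3 + (2 - 1*(-2)) = 3 + (2 + 2) = 3 + 4 = 7)
H = -308 (H = 4*(7*(-11)) = 4*(-77) = -308)
A = 43 (A = 36 + 7 = 43)
p(x, r) = (54 + x)/(r + x)
-265/p(H, A) = -265*(43 - 308)/(54 - 308) = -265/(-254/(-265)) = -265/((-1/265*(-254))) = -265/254/265 = -265*265/254 = -70225/254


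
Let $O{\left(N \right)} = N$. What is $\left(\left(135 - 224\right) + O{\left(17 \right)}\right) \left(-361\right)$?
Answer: $25992$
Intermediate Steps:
$\left(\left(135 - 224\right) + O{\left(17 \right)}\right) \left(-361\right) = \left(\left(135 - 224\right) + 17\right) \left(-361\right) = \left(-89 + 17\right) \left(-361\right) = \left(-72\right) \left(-361\right) = 25992$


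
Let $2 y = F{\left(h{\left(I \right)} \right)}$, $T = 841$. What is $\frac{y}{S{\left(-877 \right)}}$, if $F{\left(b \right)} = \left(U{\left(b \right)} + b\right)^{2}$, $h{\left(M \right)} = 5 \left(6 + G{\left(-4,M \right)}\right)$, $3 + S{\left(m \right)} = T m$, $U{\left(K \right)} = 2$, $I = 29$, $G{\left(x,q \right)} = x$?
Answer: $- \frac{9}{92195} \approx -9.7619 \cdot 10^{-5}$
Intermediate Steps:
$S{\left(m \right)} = -3 + 841 m$
$h{\left(M \right)} = 10$ ($h{\left(M \right)} = 5 \left(6 - 4\right) = 5 \cdot 2 = 10$)
$F{\left(b \right)} = \left(2 + b\right)^{2}$
$y = 72$ ($y = \frac{\left(2 + 10\right)^{2}}{2} = \frac{12^{2}}{2} = \frac{1}{2} \cdot 144 = 72$)
$\frac{y}{S{\left(-877 \right)}} = \frac{72}{-3 + 841 \left(-877\right)} = \frac{72}{-3 - 737557} = \frac{72}{-737560} = 72 \left(- \frac{1}{737560}\right) = - \frac{9}{92195}$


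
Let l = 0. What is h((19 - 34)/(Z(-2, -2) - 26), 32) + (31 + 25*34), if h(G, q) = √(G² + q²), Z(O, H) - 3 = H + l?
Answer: 881 + √25609/5 ≈ 913.01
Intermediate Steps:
Z(O, H) = 3 + H (Z(O, H) = 3 + (H + 0) = 3 + H)
h((19 - 34)/(Z(-2, -2) - 26), 32) + (31 + 25*34) = √(((19 - 34)/((3 - 2) - 26))² + 32²) + (31 + 25*34) = √((-15/(1 - 26))² + 1024) + (31 + 850) = √((-15/(-25))² + 1024) + 881 = √((-15*(-1/25))² + 1024) + 881 = √((⅗)² + 1024) + 881 = √(9/25 + 1024) + 881 = √(25609/25) + 881 = √25609/5 + 881 = 881 + √25609/5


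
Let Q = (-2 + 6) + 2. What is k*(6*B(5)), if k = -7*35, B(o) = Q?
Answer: -8820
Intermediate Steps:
Q = 6 (Q = 4 + 2 = 6)
B(o) = 6
k = -245
k*(6*B(5)) = -1470*6 = -245*36 = -8820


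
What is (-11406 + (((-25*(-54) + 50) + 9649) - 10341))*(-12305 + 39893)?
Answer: -295136424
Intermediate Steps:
(-11406 + (((-25*(-54) + 50) + 9649) - 10341))*(-12305 + 39893) = (-11406 + (((1350 + 50) + 9649) - 10341))*27588 = (-11406 + ((1400 + 9649) - 10341))*27588 = (-11406 + (11049 - 10341))*27588 = (-11406 + 708)*27588 = -10698*27588 = -295136424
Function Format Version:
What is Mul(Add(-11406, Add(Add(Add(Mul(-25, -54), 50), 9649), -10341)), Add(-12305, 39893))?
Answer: -295136424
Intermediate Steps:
Mul(Add(-11406, Add(Add(Add(Mul(-25, -54), 50), 9649), -10341)), Add(-12305, 39893)) = Mul(Add(-11406, Add(Add(Add(1350, 50), 9649), -10341)), 27588) = Mul(Add(-11406, Add(Add(1400, 9649), -10341)), 27588) = Mul(Add(-11406, Add(11049, -10341)), 27588) = Mul(Add(-11406, 708), 27588) = Mul(-10698, 27588) = -295136424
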